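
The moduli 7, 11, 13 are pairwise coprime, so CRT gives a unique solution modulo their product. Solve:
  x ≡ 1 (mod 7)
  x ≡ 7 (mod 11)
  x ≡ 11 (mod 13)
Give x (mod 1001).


Moduli 7, 11, 13 are pairwise coprime; by CRT there is a unique solution modulo M = 7 · 11 · 13 = 1001.
Solve pairwise, accumulating the modulus:
  Start with x ≡ 1 (mod 7).
  Combine with x ≡ 7 (mod 11): since gcd(7, 11) = 1, we get a unique residue mod 77.
    Write x = 1 + 7·t and substitute into x ≡ 7 (mod 11): 7·t ≡ 7 − 1 = 6 (mod 11).
    The inverse of 7 mod 11 is 8 (since 7·8 = 56 = 5·11 + 1), so t ≡ 8·6 = 48 ≡ 4 (mod 11).
    Then x = 1 + 7·4 = 29, valid modulo lcm(7, 11) = 77: x ≡ 29 (mod 77).
  Combine with x ≡ 11 (mod 13): since gcd(77, 13) = 1, we get a unique residue mod 1001.
    Write x = 29 + 77·t and substitute into x ≡ 11 (mod 13): 77·t ≡ 11 − 29 = -18 (mod 13).
    Reduce coefficients mod 13: 12·t ≡ 8 (mod 13).
    The inverse of 12 mod 13 is 12 (since 12·12 = 144 = 11·13 + 1), so t ≡ 12·8 = 96 ≡ 5 (mod 13).
    Then x = 29 + 77·5 = 414, valid modulo lcm(77, 13) = 1001: x ≡ 414 (mod 1001).
Verify: 414 mod 7 = 1 ✓, 414 mod 11 = 7 ✓, 414 mod 13 = 11 ✓.

x ≡ 414 (mod 1001).


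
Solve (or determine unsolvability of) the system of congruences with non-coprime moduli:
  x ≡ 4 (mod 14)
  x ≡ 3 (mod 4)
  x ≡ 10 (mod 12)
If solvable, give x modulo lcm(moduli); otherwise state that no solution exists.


Moduli 14, 4, 12 are not pairwise coprime, so CRT works modulo lcm(m_i) when all pairwise compatibility conditions hold.
Pairwise compatibility: gcd(m_i, m_j) must divide a_i - a_j for every pair.
Merge one congruence at a time:
  Start: x ≡ 4 (mod 14).
  Combine with x ≡ 3 (mod 4): gcd(14, 4) = 2, and 3 - 4 = -1 is NOT divisible by 2.
    ⇒ system is inconsistent (no integer solution).

No solution (the system is inconsistent).


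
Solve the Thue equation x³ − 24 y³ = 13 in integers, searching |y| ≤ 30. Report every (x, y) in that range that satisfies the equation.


The equation is x³ - 24y³ = 13. For fixed y, x³ = 24·y³ + 13, so a solution requires the RHS to be a perfect cube.
Strategy: iterate y from -30 to 30, compute RHS = 24·y³ + 13, and check whether it is a (positive or negative) perfect cube.
Check small values of y:
  y = 0: RHS = 13 is not a perfect cube.
  y = 1: RHS = 37 is not a perfect cube.
  y = -1: RHS = -11 is not a perfect cube.
  y = 2: RHS = 205 is not a perfect cube.
  y = -2: RHS = -179 is not a perfect cube.
  y = 3: RHS = 661 is not a perfect cube.
  y = -3: RHS = -635 is not a perfect cube.
Continuing the search up to |y| = 30 finds no solutions either.
No (x, y) in the scanned range satisfies the equation.

No integer solutions with |y| ≤ 30.


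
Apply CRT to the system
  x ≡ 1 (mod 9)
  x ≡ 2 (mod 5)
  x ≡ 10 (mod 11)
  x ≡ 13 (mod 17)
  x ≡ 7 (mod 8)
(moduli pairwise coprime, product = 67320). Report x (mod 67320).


Product of moduli M = 9 · 5 · 11 · 17 · 8 = 67320.
Merge one congruence at a time:
  Start: x ≡ 1 (mod 9).
  Combine with x ≡ 2 (mod 5); new modulus lcm = 45.
    Write x = 1 + 9·t and substitute into x ≡ 2 (mod 5): 9·t ≡ 2 − 1 = 1 (mod 5).
    Reduce coefficients mod 5: 4·t ≡ 1 (mod 5).
    The inverse of 4 mod 5 is 4 (since 4·4 = 16 = 3·5 + 1), so t ≡ 4·1 = 4 ≡ 4 (mod 5).
    Then x = 1 + 9·4 = 37, valid modulo lcm(9, 5) = 45: x ≡ 37 (mod 45).
  Combine with x ≡ 10 (mod 11); new modulus lcm = 495.
    Write x = 37 + 45·t and substitute into x ≡ 10 (mod 11): 45·t ≡ 10 − 37 = -27 (mod 11).
    Reduce coefficients mod 11: 1·t ≡ 6 (mod 11).
    So t ≡ 6 (mod 11).
    Then x = 37 + 45·6 = 307, valid modulo lcm(45, 11) = 495: x ≡ 307 (mod 495).
  Combine with x ≡ 13 (mod 17); new modulus lcm = 8415.
    Write x = 307 + 495·t and substitute into x ≡ 13 (mod 17): 495·t ≡ 13 − 307 = -294 (mod 17).
    Reduce coefficients mod 17: 2·t ≡ 12 (mod 17).
    The inverse of 2 mod 17 is 9 (since 2·9 = 18 = 1·17 + 1), so t ≡ 9·12 = 108 ≡ 6 (mod 17).
    Then x = 307 + 495·6 = 3277, valid modulo lcm(495, 17) = 8415: x ≡ 3277 (mod 8415).
  Combine with x ≡ 7 (mod 8); new modulus lcm = 67320.
    Write x = 3277 + 8415·t and substitute into x ≡ 7 (mod 8): 8415·t ≡ 7 − 3277 = -3270 (mod 8).
    Reduce coefficients mod 8: 7·t ≡ 2 (mod 8).
    The inverse of 7 mod 8 is 7 (since 7·7 = 49 = 6·8 + 1), so t ≡ 7·2 = 14 ≡ 6 (mod 8).
    Then x = 3277 + 8415·6 = 53767, valid modulo lcm(8415, 8) = 67320: x ≡ 53767 (mod 67320).
Verify against each original: 53767 mod 9 = 1, 53767 mod 5 = 2, 53767 mod 11 = 10, 53767 mod 17 = 13, 53767 mod 8 = 7.

x ≡ 53767 (mod 67320).


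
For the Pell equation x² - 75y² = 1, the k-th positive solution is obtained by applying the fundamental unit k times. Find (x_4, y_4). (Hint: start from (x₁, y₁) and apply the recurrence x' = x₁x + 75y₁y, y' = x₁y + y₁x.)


Step 1: Find the fundamental solution (x₁, y₁) of x² - 75y² = 1.
  Expand √75 as a continued fraction. a₀ = ⌊√75⌋ = 8; iterate m_{k+1} = d_k·a_k − m_k, d_{k+1} = (75 − m_{k+1}²)/d_k, a_{k+1} = ⌊(a₀ + m_{k+1})/d_{k+1}⌋ (starting m₀ = 0, d₀ = 1), with convergents p_k = a_k·p_{k-1} + p_{k-2}, q_k = a_k·q_{k-1} + q_{k-2} (p₋₁ = 1, q₋₁ = 0):
  k = 0: a₀ = 8; p₀/q₀ = 8/1; p₀² − 75·q₀² = 64 − 75 = -11.
  k = 1: m = 8, d = 11, a = ⌊(8 + 8)/11⌋ = 1; p/q = (1·8 + 1)/(1·1 + 0) = 9/1; p² − 75·q² = 81 − 75 = 6.
  k = 2: m = 3, d = 6, a = ⌊(8 + 3)/6⌋ = 1; p/q = (1·9 + 8)/(1·1 + 1) = 17/2; p² − 75·q² = 289 − 300 = -11.
  k = 3: m = 3, d = 11, a = ⌊(8 + 3)/11⌋ = 1; p/q = (1·17 + 9)/(1·2 + 1) = 26/3; p² − 75·q² = 676 − 675 = 1.
  The first convergent with p² − 75·q² = 1 gives the fundamental solution (x₁, y₁) = (26, 3).
Step 2: Apply the recurrence (x_{n+1}, y_{n+1}) = (x₁x_n + 75y₁y_n, x₁y_n + y₁x_n) repeatedly.
  From (x_1, y_1) = (26, 3): x_2 = 26·26 + 75·3·3 = 1351; y_2 = 26·3 + 3·26 = 156.
  From (x_2, y_2) = (1351, 156): x_3 = 26·1351 + 75·3·156 = 70226; y_3 = 26·156 + 3·1351 = 8109.
  From (x_3, y_3) = (70226, 8109): x_4 = 26·70226 + 75·3·8109 = 3650401; y_4 = 26·8109 + 3·70226 = 421512.
Step 3: Verify x_4² - 75·y_4² = 13325427460801 - 13325427460800 = 1 (should be 1). ✓

(x_1, y_1) = (26, 3); (x_4, y_4) = (3650401, 421512).


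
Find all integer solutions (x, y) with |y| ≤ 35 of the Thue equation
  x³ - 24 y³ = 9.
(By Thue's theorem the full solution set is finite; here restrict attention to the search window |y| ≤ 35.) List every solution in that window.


The equation is x³ - 24y³ = 9. For fixed y, x³ = 24·y³ + 9, so a solution requires the RHS to be a perfect cube.
Strategy: iterate y from -35 to 35, compute RHS = 24·y³ + 9, and check whether it is a (positive or negative) perfect cube.
Check small values of y:
  y = 0: RHS = 9 is not a perfect cube.
  y = 1: RHS = 33 is not a perfect cube.
  y = -1: RHS = -15 is not a perfect cube.
  y = 2: RHS = 201 is not a perfect cube.
  y = -2: RHS = -183 is not a perfect cube.
  y = 3: RHS = 657 is not a perfect cube.
  y = -3: RHS = -639 is not a perfect cube.
Continuing the search up to |y| = 35 finds no solutions either.
No (x, y) in the scanned range satisfies the equation.

No integer solutions with |y| ≤ 35.


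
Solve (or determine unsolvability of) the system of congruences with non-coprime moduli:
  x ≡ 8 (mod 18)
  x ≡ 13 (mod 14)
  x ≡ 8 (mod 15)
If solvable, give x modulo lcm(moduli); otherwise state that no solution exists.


Moduli 18, 14, 15 are not pairwise coprime, so CRT works modulo lcm(m_i) when all pairwise compatibility conditions hold.
Pairwise compatibility: gcd(m_i, m_j) must divide a_i - a_j for every pair.
Merge one congruence at a time:
  Start: x ≡ 8 (mod 18).
  Combine with x ≡ 13 (mod 14): gcd(18, 14) = 2, and 13 - 8 = 5 is NOT divisible by 2.
    ⇒ system is inconsistent (no integer solution).

No solution (the system is inconsistent).


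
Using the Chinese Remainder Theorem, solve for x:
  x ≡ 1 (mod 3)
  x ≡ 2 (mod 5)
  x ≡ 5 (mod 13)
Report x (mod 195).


Moduli 3, 5, 13 are pairwise coprime; by CRT there is a unique solution modulo M = 3 · 5 · 13 = 195.
Solve pairwise, accumulating the modulus:
  Start with x ≡ 1 (mod 3).
  Combine with x ≡ 2 (mod 5): since gcd(3, 5) = 1, we get a unique residue mod 15.
    Write x = 1 + 3·t and substitute into x ≡ 2 (mod 5): 3·t ≡ 2 − 1 = 1 (mod 5).
    The inverse of 3 mod 5 is 2 (since 3·2 = 6 = 1·5 + 1), so t ≡ 2·1 = 2 ≡ 2 (mod 5).
    Then x = 1 + 3·2 = 7, valid modulo lcm(3, 5) = 15: x ≡ 7 (mod 15).
  Combine with x ≡ 5 (mod 13): since gcd(15, 13) = 1, we get a unique residue mod 195.
    Write x = 7 + 15·t and substitute into x ≡ 5 (mod 13): 15·t ≡ 5 − 7 = -2 (mod 13).
    Reduce coefficients mod 13: 2·t ≡ 11 (mod 13).
    The inverse of 2 mod 13 is 7 (since 2·7 = 14 = 1·13 + 1), so t ≡ 7·11 = 77 ≡ 12 (mod 13).
    Then x = 7 + 15·12 = 187, valid modulo lcm(15, 13) = 195: x ≡ 187 (mod 195).
Verify: 187 mod 3 = 1 ✓, 187 mod 5 = 2 ✓, 187 mod 13 = 5 ✓.

x ≡ 187 (mod 195).


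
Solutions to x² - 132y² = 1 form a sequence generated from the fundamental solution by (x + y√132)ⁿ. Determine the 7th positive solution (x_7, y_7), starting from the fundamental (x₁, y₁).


Step 1: Find the fundamental solution (x₁, y₁) of x² - 132y² = 1.
  Expand √132 as a continued fraction. a₀ = ⌊√132⌋ = 11; iterate m_{k+1} = d_k·a_k − m_k, d_{k+1} = (132 − m_{k+1}²)/d_k, a_{k+1} = ⌊(a₀ + m_{k+1})/d_{k+1}⌋ (starting m₀ = 0, d₀ = 1), with convergents p_k = a_k·p_{k-1} + p_{k-2}, q_k = a_k·q_{k-1} + q_{k-2} (p₋₁ = 1, q₋₁ = 0):
  k = 0: a₀ = 11; p₀/q₀ = 11/1; p₀² − 132·q₀² = 121 − 132 = -11.
  k = 1: m = 11, d = 11, a = ⌊(11 + 11)/11⌋ = 2; p/q = (2·11 + 1)/(2·1 + 0) = 23/2; p² − 132·q² = 529 − 528 = 1.
  The first convergent with p² − 132·q² = 1 gives the fundamental solution (x₁, y₁) = (23, 2).
Step 2: Apply the recurrence (x_{n+1}, y_{n+1}) = (x₁x_n + 132y₁y_n, x₁y_n + y₁x_n) repeatedly.
  From (x_1, y_1) = (23, 2): x_2 = 23·23 + 132·2·2 = 1057; y_2 = 23·2 + 2·23 = 92.
  From (x_2, y_2) = (1057, 92): x_3 = 23·1057 + 132·2·92 = 48599; y_3 = 23·92 + 2·1057 = 4230.
  From (x_3, y_3) = (48599, 4230): x_4 = 23·48599 + 132·2·4230 = 2234497; y_4 = 23·4230 + 2·48599 = 194488.
  From (x_4, y_4) = (2234497, 194488): x_5 = 23·2234497 + 132·2·194488 = 102738263; y_5 = 23·194488 + 2·2234497 = 8942218.
  From (x_5, y_5) = (102738263, 8942218): x_6 = 23·102738263 + 132·2·8942218 = 4723725601; y_6 = 23·8942218 + 2·102738263 = 411147540.
  From (x_6, y_6) = (4723725601, 411147540): x_7 = 23·4723725601 + 132·2·411147540 = 217188639383; y_7 = 23·411147540 + 2·4723725601 = 18903844622.
Step 3: Verify x_7² - 132·y_7² = 47170905077038818620689 - 47170905077038818620688 = 1 (should be 1). ✓

(x_1, y_1) = (23, 2); (x_7, y_7) = (217188639383, 18903844622).


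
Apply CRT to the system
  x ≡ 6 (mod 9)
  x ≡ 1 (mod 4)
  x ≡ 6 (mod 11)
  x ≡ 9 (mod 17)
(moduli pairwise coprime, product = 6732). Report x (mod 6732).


Product of moduli M = 9 · 4 · 11 · 17 = 6732.
Merge one congruence at a time:
  Start: x ≡ 6 (mod 9).
  Combine with x ≡ 1 (mod 4); new modulus lcm = 36.
    Write x = 6 + 9·t and substitute into x ≡ 1 (mod 4): 9·t ≡ 1 − 6 = -5 (mod 4).
    Reduce coefficients mod 4: 1·t ≡ 3 (mod 4).
    So t ≡ 3 (mod 4).
    Then x = 6 + 9·3 = 33, valid modulo lcm(9, 4) = 36: x ≡ 33 (mod 36).
  Combine with x ≡ 6 (mod 11); new modulus lcm = 396.
    Write x = 33 + 36·t and substitute into x ≡ 6 (mod 11): 36·t ≡ 6 − 33 = -27 (mod 11).
    Reduce coefficients mod 11: 3·t ≡ 6 (mod 11).
    The inverse of 3 mod 11 is 4 (since 3·4 = 12 = 1·11 + 1), so t ≡ 4·6 = 24 ≡ 2 (mod 11).
    Then x = 33 + 36·2 = 105, valid modulo lcm(36, 11) = 396: x ≡ 105 (mod 396).
  Combine with x ≡ 9 (mod 17); new modulus lcm = 6732.
    Write x = 105 + 396·t and substitute into x ≡ 9 (mod 17): 396·t ≡ 9 − 105 = -96 (mod 17).
    Reduce coefficients mod 17: 5·t ≡ 6 (mod 17).
    The inverse of 5 mod 17 is 7 (since 5·7 = 35 = 2·17 + 1), so t ≡ 7·6 = 42 ≡ 8 (mod 17).
    Then x = 105 + 396·8 = 3273, valid modulo lcm(396, 17) = 6732: x ≡ 3273 (mod 6732).
Verify against each original: 3273 mod 9 = 6, 3273 mod 4 = 1, 3273 mod 11 = 6, 3273 mod 17 = 9.

x ≡ 3273 (mod 6732).


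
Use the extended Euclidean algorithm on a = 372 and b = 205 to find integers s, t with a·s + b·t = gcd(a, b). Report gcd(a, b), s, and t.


Euclidean algorithm on (372, 205) — divide until remainder is 0:
  372 = 1 · 205 + 167
  205 = 1 · 167 + 38
  167 = 4 · 38 + 15
  38 = 2 · 15 + 8
  15 = 1 · 8 + 7
  8 = 1 · 7 + 1
  7 = 7 · 1 + 0
gcd(372, 205) = 1.
Track Bezout coefficients alongside the remainders: start with r₀ = 372 = a·1 + b·0 (s = 1, t = 0) and r₁ = 205 = a·0 + b·1 (s = 0, t = 1); each new remainder r_{k+1} = r_{k-1} − q_k·r_k inherits s_{k+1} = s_{k-1} − q_k·s_k, t_{k+1} = t_{k-1} − q_k·t_k, so r_k = a·s_k + b·t_k at every step:
  q = 1: r = 167, s = 1 − 1·0 = 1, t = 0 − 1·1 = -1  (check: 372·1 + 205·(-1) = 167)
  q = 1: r = 38, s = 0 − 1·1 = -1, t = 1 − 1·(-1) = 2  (check: 372·(-1) + 205·2 = 38)
  q = 4: r = 15, s = 1 − 4·(-1) = 5, t = -1 − 4·2 = -9  (check: 372·5 + 205·(-9) = 15)
  q = 2: r = 8, s = -1 − 2·5 = -11, t = 2 − 2·(-9) = 20  (check: 372·(-11) + 205·20 = 8)
  q = 1: r = 7, s = 5 − 1·(-11) = 16, t = -9 − 1·20 = -29  (check: 372·16 + 205·(-29) = 7)
  q = 1: r = 1, s = -11 − 1·16 = -27, t = 20 − 1·(-29) = 49  (check: 372·(-27) + 205·49 = 1)
The row with r = 1 (the gcd) gives the Bezout coefficients s = -27, t = 49.
Result: 372 · (-27) + 205 · (49) = 1.

gcd(372, 205) = 1; s = -27, t = 49 (check: 372·(-27) + 205·49 = 1).


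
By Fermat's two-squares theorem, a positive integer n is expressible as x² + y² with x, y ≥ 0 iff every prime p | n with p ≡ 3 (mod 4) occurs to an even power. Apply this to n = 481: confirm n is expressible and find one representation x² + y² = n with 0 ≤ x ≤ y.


Step 1: Factor n = 481 = 13 · 37.
Step 2: Check the mod-4 condition on each prime factor: 13 ≡ 1 (mod 4), exponent 1; 37 ≡ 1 (mod 4), exponent 1.
All primes ≡ 3 (mod 4) appear to even exponent (or don't appear), so by the two-squares theorem n IS expressible as a sum of two squares.
Step 3: Build a representation. Here n = 13 · 37 is a product of primes ≡ 1 (mod 4). Each prime p ≡ 1 (mod 4) is itself a sum of two squares; find a² by testing p − a² for a perfect square:
  13: 13 − 1² = 12, 13 − 2² = 9 = 3² ⇒ 13 = 2² + 3².
  37: 37 − 1² = 36 = 6² ⇒ 37 = 1² + 6².
  Combine using the Brahmagupta–Fibonacci identity (a² + b²)(c² + d²) = (ac − bd)² + (ad + bc)² = (ac + bd)² + (ad − bc)²:
  13 · 37 = 481: from (2² + 3²)(1² + 6²), take (2·1 − 3·6, 2·6 + 3·1) = (2 − 18, 12 + 3) = (-16, 15); dropping signs (only squares matter) gives (16, 15); check 16² + 15² = 256 + 225 = 481 ✓.
Step 4: Order so x ≤ y and verify: 15² + 16² = 225 + 256 = 481 = n. ✓

n = 481 = 15² + 16² (one valid representation with x ≤ y).


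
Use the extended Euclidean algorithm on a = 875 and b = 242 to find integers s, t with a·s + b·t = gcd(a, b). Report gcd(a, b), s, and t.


Euclidean algorithm on (875, 242) — divide until remainder is 0:
  875 = 3 · 242 + 149
  242 = 1 · 149 + 93
  149 = 1 · 93 + 56
  93 = 1 · 56 + 37
  56 = 1 · 37 + 19
  37 = 1 · 19 + 18
  19 = 1 · 18 + 1
  18 = 18 · 1 + 0
gcd(875, 242) = 1.
Track Bezout coefficients alongside the remainders: start with r₀ = 875 = a·1 + b·0 (s = 1, t = 0) and r₁ = 242 = a·0 + b·1 (s = 0, t = 1); each new remainder r_{k+1} = r_{k-1} − q_k·r_k inherits s_{k+1} = s_{k-1} − q_k·s_k, t_{k+1} = t_{k-1} − q_k·t_k, so r_k = a·s_k + b·t_k at every step:
  q = 3: r = 149, s = 1 − 3·0 = 1, t = 0 − 3·1 = -3  (check: 875·1 + 242·(-3) = 149)
  q = 1: r = 93, s = 0 − 1·1 = -1, t = 1 − 1·(-3) = 4  (check: 875·(-1) + 242·4 = 93)
  q = 1: r = 56, s = 1 − 1·(-1) = 2, t = -3 − 1·4 = -7  (check: 875·2 + 242·(-7) = 56)
  q = 1: r = 37, s = -1 − 1·2 = -3, t = 4 − 1·(-7) = 11  (check: 875·(-3) + 242·11 = 37)
  q = 1: r = 19, s = 2 − 1·(-3) = 5, t = -7 − 1·11 = -18  (check: 875·5 + 242·(-18) = 19)
  q = 1: r = 18, s = -3 − 1·5 = -8, t = 11 − 1·(-18) = 29  (check: 875·(-8) + 242·29 = 18)
  q = 1: r = 1, s = 5 − 1·(-8) = 13, t = -18 − 1·29 = -47  (check: 875·13 + 242·(-47) = 1)
The row with r = 1 (the gcd) gives the Bezout coefficients s = 13, t = -47.
Result: 875 · (13) + 242 · (-47) = 1.

gcd(875, 242) = 1; s = 13, t = -47 (check: 875·13 + 242·(-47) = 1).


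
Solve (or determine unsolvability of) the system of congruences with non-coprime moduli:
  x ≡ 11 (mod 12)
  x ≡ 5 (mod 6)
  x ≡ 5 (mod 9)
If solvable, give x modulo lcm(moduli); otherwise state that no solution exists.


Moduli 12, 6, 9 are not pairwise coprime, so CRT works modulo lcm(m_i) when all pairwise compatibility conditions hold.
Pairwise compatibility: gcd(m_i, m_j) must divide a_i - a_j for every pair.
Merge one congruence at a time:
  Start: x ≡ 11 (mod 12).
  Combine with x ≡ 5 (mod 6): gcd(12, 6) = 6; 5 - 11 = -6, which IS divisible by 6, so compatible.
    Write x = 11 + 12·t and substitute into x ≡ 5 (mod 6): 12·t ≡ 5 − 11 = -6 (mod 6).
    Divide the congruence (and modulus) by g = 6: 2·t ≡ -1 (mod 1).
    Modulo 1 every t works; take t = 0.
    Then x = 11 + 12·0 = 11, valid modulo lcm(12, 6) = 12: x ≡ 11 (mod 12).
  Combine with x ≡ 5 (mod 9): gcd(12, 9) = 3; 5 - 11 = -6, which IS divisible by 3, so compatible.
    Write x = 11 + 12·t and substitute into x ≡ 5 (mod 9): 12·t ≡ 5 − 11 = -6 (mod 9).
    Divide the congruence (and modulus) by g = 3: 4·t ≡ -2 (mod 3).
    Reduce coefficients mod 3: 1·t ≡ 1 (mod 3).
    So t ≡ 1 (mod 3).
    Then x = 11 + 12·1 = 23, valid modulo lcm(12, 9) = 36: x ≡ 23 (mod 36).
Verify: 23 mod 12 = 11, 23 mod 6 = 5, 23 mod 9 = 5.

x ≡ 23 (mod 36).


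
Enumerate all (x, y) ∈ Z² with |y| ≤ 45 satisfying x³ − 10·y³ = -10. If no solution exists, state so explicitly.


The equation is x³ - 10y³ = -10. For fixed y, x³ = 10·y³ − 10, so a solution requires the RHS to be a perfect cube.
Strategy: iterate y from -45 to 45, compute RHS = 10·y³ − 10, and check whether it is a (positive or negative) perfect cube.
Check small values of y:
  y = 0: RHS = -10 is not a perfect cube.
  y = 1: RHS = 0 = (0)³ ⇒ x = 0 works.
  y = -1: RHS = -20 is not a perfect cube.
  y = 2: RHS = 70 is not a perfect cube.
  y = -2: RHS = -90 is not a perfect cube.
  y = 3: RHS = 260 is not a perfect cube.
  y = -3: RHS = -280 is not a perfect cube.
Continuing the search up to |y| = 45 finds no further solutions beyond those listed.
Collected solutions: (0, 1).

Solutions (with |y| ≤ 45): (0, 1).


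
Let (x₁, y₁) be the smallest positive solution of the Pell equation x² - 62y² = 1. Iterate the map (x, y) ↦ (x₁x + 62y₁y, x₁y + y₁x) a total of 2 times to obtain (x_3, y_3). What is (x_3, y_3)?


Step 1: Find the fundamental solution (x₁, y₁) of x² - 62y² = 1.
  Expand √62 as a continued fraction. a₀ = ⌊√62⌋ = 7; iterate m_{k+1} = d_k·a_k − m_k, d_{k+1} = (62 − m_{k+1}²)/d_k, a_{k+1} = ⌊(a₀ + m_{k+1})/d_{k+1}⌋ (starting m₀ = 0, d₀ = 1), with convergents p_k = a_k·p_{k-1} + p_{k-2}, q_k = a_k·q_{k-1} + q_{k-2} (p₋₁ = 1, q₋₁ = 0):
  k = 0: a₀ = 7; p₀/q₀ = 7/1; p₀² − 62·q₀² = 49 − 62 = -13.
  k = 1: m = 7, d = 13, a = ⌊(7 + 7)/13⌋ = 1; p/q = (1·7 + 1)/(1·1 + 0) = 8/1; p² − 62·q² = 64 − 62 = 2.
  k = 2: m = 6, d = 2, a = ⌊(7 + 6)/2⌋ = 6; p/q = (6·8 + 7)/(6·1 + 1) = 55/7; p² − 62·q² = 3025 − 3038 = -13.
  k = 3: m = 6, d = 13, a = ⌊(7 + 6)/13⌋ = 1; p/q = (1·55 + 8)/(1·7 + 1) = 63/8; p² − 62·q² = 3969 − 3968 = 1.
  The first convergent with p² − 62·q² = 1 gives the fundamental solution (x₁, y₁) = (63, 8).
Step 2: Apply the recurrence (x_{n+1}, y_{n+1}) = (x₁x_n + 62y₁y_n, x₁y_n + y₁x_n) repeatedly.
  From (x_1, y_1) = (63, 8): x_2 = 63·63 + 62·8·8 = 7937; y_2 = 63·8 + 8·63 = 1008.
  From (x_2, y_2) = (7937, 1008): x_3 = 63·7937 + 62·8·1008 = 999999; y_3 = 63·1008 + 8·7937 = 127000.
Step 3: Verify x_3² - 62·y_3² = 999998000001 - 999998000000 = 1 (should be 1). ✓

(x_1, y_1) = (63, 8); (x_3, y_3) = (999999, 127000).


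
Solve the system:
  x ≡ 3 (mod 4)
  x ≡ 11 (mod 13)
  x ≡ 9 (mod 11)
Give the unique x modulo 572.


Moduli 4, 13, 11 are pairwise coprime; by CRT there is a unique solution modulo M = 4 · 13 · 11 = 572.
Solve pairwise, accumulating the modulus:
  Start with x ≡ 3 (mod 4).
  Combine with x ≡ 11 (mod 13): since gcd(4, 13) = 1, we get a unique residue mod 52.
    Write x = 3 + 4·t and substitute into x ≡ 11 (mod 13): 4·t ≡ 11 − 3 = 8 (mod 13).
    The inverse of 4 mod 13 is 10 (since 4·10 = 40 = 3·13 + 1), so t ≡ 10·8 = 80 ≡ 2 (mod 13).
    Then x = 3 + 4·2 = 11, valid modulo lcm(4, 13) = 52: x ≡ 11 (mod 52).
  Combine with x ≡ 9 (mod 11): since gcd(52, 11) = 1, we get a unique residue mod 572.
    Write x = 11 + 52·t and substitute into x ≡ 9 (mod 11): 52·t ≡ 9 − 11 = -2 (mod 11).
    Reduce coefficients mod 11: 8·t ≡ 9 (mod 11).
    The inverse of 8 mod 11 is 7 (since 8·7 = 56 = 5·11 + 1), so t ≡ 7·9 = 63 ≡ 8 (mod 11).
    Then x = 11 + 52·8 = 427, valid modulo lcm(52, 11) = 572: x ≡ 427 (mod 572).
Verify: 427 mod 4 = 3 ✓, 427 mod 13 = 11 ✓, 427 mod 11 = 9 ✓.

x ≡ 427 (mod 572).


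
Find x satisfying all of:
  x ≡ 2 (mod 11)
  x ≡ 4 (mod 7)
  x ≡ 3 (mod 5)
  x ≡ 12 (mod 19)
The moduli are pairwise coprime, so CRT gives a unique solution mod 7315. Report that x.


Product of moduli M = 11 · 7 · 5 · 19 = 7315.
Merge one congruence at a time:
  Start: x ≡ 2 (mod 11).
  Combine with x ≡ 4 (mod 7); new modulus lcm = 77.
    Write x = 2 + 11·t and substitute into x ≡ 4 (mod 7): 11·t ≡ 4 − 2 = 2 (mod 7).
    Reduce coefficients mod 7: 4·t ≡ 2 (mod 7).
    The inverse of 4 mod 7 is 2 (since 4·2 = 8 = 1·7 + 1), so t ≡ 2·2 = 4 ≡ 4 (mod 7).
    Then x = 2 + 11·4 = 46, valid modulo lcm(11, 7) = 77: x ≡ 46 (mod 77).
  Combine with x ≡ 3 (mod 5); new modulus lcm = 385.
    Write x = 46 + 77·t and substitute into x ≡ 3 (mod 5): 77·t ≡ 3 − 46 = -43 (mod 5).
    Reduce coefficients mod 5: 2·t ≡ 2 (mod 5).
    The inverse of 2 mod 5 is 3 (since 2·3 = 6 = 1·5 + 1), so t ≡ 3·2 = 6 ≡ 1 (mod 5).
    Then x = 46 + 77·1 = 123, valid modulo lcm(77, 5) = 385: x ≡ 123 (mod 385).
  Combine with x ≡ 12 (mod 19); new modulus lcm = 7315.
    Write x = 123 + 385·t and substitute into x ≡ 12 (mod 19): 385·t ≡ 12 − 123 = -111 (mod 19).
    Reduce coefficients mod 19: 5·t ≡ 3 (mod 19).
    The inverse of 5 mod 19 is 4 (since 5·4 = 20 = 1·19 + 1), so t ≡ 4·3 = 12 ≡ 12 (mod 19).
    Then x = 123 + 385·12 = 4743, valid modulo lcm(385, 19) = 7315: x ≡ 4743 (mod 7315).
Verify against each original: 4743 mod 11 = 2, 4743 mod 7 = 4, 4743 mod 5 = 3, 4743 mod 19 = 12.

x ≡ 4743 (mod 7315).


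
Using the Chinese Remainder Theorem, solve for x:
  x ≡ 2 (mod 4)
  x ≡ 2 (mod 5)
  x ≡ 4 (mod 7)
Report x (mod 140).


Moduli 4, 5, 7 are pairwise coprime; by CRT there is a unique solution modulo M = 4 · 5 · 7 = 140.
Solve pairwise, accumulating the modulus:
  Start with x ≡ 2 (mod 4).
  Combine with x ≡ 2 (mod 5): since gcd(4, 5) = 1, we get a unique residue mod 20.
    Write x = 2 + 4·t and substitute into x ≡ 2 (mod 5): 4·t ≡ 2 − 2 = 0 (mod 5).
    The inverse of 4 mod 5 is 4 (since 4·4 = 16 = 3·5 + 1), so t ≡ 4·0 = 0 ≡ 0 (mod 5).
    Then x = 2 + 4·0 = 2, valid modulo lcm(4, 5) = 20: x ≡ 2 (mod 20).
  Combine with x ≡ 4 (mod 7): since gcd(20, 7) = 1, we get a unique residue mod 140.
    Write x = 2 + 20·t and substitute into x ≡ 4 (mod 7): 20·t ≡ 4 − 2 = 2 (mod 7).
    Reduce coefficients mod 7: 6·t ≡ 2 (mod 7).
    The inverse of 6 mod 7 is 6 (since 6·6 = 36 = 5·7 + 1), so t ≡ 6·2 = 12 ≡ 5 (mod 7).
    Then x = 2 + 20·5 = 102, valid modulo lcm(20, 7) = 140: x ≡ 102 (mod 140).
Verify: 102 mod 4 = 2 ✓, 102 mod 5 = 2 ✓, 102 mod 7 = 4 ✓.

x ≡ 102 (mod 140).


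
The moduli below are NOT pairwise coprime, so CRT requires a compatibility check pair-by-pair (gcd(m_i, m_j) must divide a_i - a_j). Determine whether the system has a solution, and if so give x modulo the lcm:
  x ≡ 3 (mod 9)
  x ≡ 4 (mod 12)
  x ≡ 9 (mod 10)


Moduli 9, 12, 10 are not pairwise coprime, so CRT works modulo lcm(m_i) when all pairwise compatibility conditions hold.
Pairwise compatibility: gcd(m_i, m_j) must divide a_i - a_j for every pair.
Merge one congruence at a time:
  Start: x ≡ 3 (mod 9).
  Combine with x ≡ 4 (mod 12): gcd(9, 12) = 3, and 4 - 3 = 1 is NOT divisible by 3.
    ⇒ system is inconsistent (no integer solution).

No solution (the system is inconsistent).


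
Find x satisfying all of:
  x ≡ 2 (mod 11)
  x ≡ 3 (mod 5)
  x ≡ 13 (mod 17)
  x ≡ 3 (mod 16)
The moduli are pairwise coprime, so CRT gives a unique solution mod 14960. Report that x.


Product of moduli M = 11 · 5 · 17 · 16 = 14960.
Merge one congruence at a time:
  Start: x ≡ 2 (mod 11).
  Combine with x ≡ 3 (mod 5); new modulus lcm = 55.
    Write x = 2 + 11·t and substitute into x ≡ 3 (mod 5): 11·t ≡ 3 − 2 = 1 (mod 5).
    Reduce coefficients mod 5: 1·t ≡ 1 (mod 5).
    So t ≡ 1 (mod 5).
    Then x = 2 + 11·1 = 13, valid modulo lcm(11, 5) = 55: x ≡ 13 (mod 55).
  Combine with x ≡ 13 (mod 17); new modulus lcm = 935.
    Write x = 13 + 55·t and substitute into x ≡ 13 (mod 17): 55·t ≡ 13 − 13 = 0 (mod 17).
    Reduce coefficients mod 17: 4·t ≡ 0 (mod 17).
    The inverse of 4 mod 17 is 13 (since 4·13 = 52 = 3·17 + 1), so t ≡ 13·0 = 0 ≡ 0 (mod 17).
    Then x = 13 + 55·0 = 13, valid modulo lcm(55, 17) = 935: x ≡ 13 (mod 935).
  Combine with x ≡ 3 (mod 16); new modulus lcm = 14960.
    Write x = 13 + 935·t and substitute into x ≡ 3 (mod 16): 935·t ≡ 3 − 13 = -10 (mod 16).
    Reduce coefficients mod 16: 7·t ≡ 6 (mod 16).
    The inverse of 7 mod 16 is 7 (since 7·7 = 49 = 3·16 + 1), so t ≡ 7·6 = 42 ≡ 10 (mod 16).
    Then x = 13 + 935·10 = 9363, valid modulo lcm(935, 16) = 14960: x ≡ 9363 (mod 14960).
Verify against each original: 9363 mod 11 = 2, 9363 mod 5 = 3, 9363 mod 17 = 13, 9363 mod 16 = 3.

x ≡ 9363 (mod 14960).


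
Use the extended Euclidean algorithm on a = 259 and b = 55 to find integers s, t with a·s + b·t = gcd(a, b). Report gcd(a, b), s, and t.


Euclidean algorithm on (259, 55) — divide until remainder is 0:
  259 = 4 · 55 + 39
  55 = 1 · 39 + 16
  39 = 2 · 16 + 7
  16 = 2 · 7 + 2
  7 = 3 · 2 + 1
  2 = 2 · 1 + 0
gcd(259, 55) = 1.
Track Bezout coefficients alongside the remainders: start with r₀ = 259 = a·1 + b·0 (s = 1, t = 0) and r₁ = 55 = a·0 + b·1 (s = 0, t = 1); each new remainder r_{k+1} = r_{k-1} − q_k·r_k inherits s_{k+1} = s_{k-1} − q_k·s_k, t_{k+1} = t_{k-1} − q_k·t_k, so r_k = a·s_k + b·t_k at every step:
  q = 4: r = 39, s = 1 − 4·0 = 1, t = 0 − 4·1 = -4  (check: 259·1 + 55·(-4) = 39)
  q = 1: r = 16, s = 0 − 1·1 = -1, t = 1 − 1·(-4) = 5  (check: 259·(-1) + 55·5 = 16)
  q = 2: r = 7, s = 1 − 2·(-1) = 3, t = -4 − 2·5 = -14  (check: 259·3 + 55·(-14) = 7)
  q = 2: r = 2, s = -1 − 2·3 = -7, t = 5 − 2·(-14) = 33  (check: 259·(-7) + 55·33 = 2)
  q = 3: r = 1, s = 3 − 3·(-7) = 24, t = -14 − 3·33 = -113  (check: 259·24 + 55·(-113) = 1)
The row with r = 1 (the gcd) gives the Bezout coefficients s = 24, t = -113.
Result: 259 · (24) + 55 · (-113) = 1.

gcd(259, 55) = 1; s = 24, t = -113 (check: 259·24 + 55·(-113) = 1).


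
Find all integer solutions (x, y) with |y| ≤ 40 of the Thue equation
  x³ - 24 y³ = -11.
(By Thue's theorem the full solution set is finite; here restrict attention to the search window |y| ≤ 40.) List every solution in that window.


The equation is x³ - 24y³ = -11. For fixed y, x³ = 24·y³ − 11, so a solution requires the RHS to be a perfect cube.
Strategy: iterate y from -40 to 40, compute RHS = 24·y³ − 11, and check whether it is a (positive or negative) perfect cube.
Check small values of y:
  y = 0: RHS = -11 is not a perfect cube.
  y = 1: RHS = 13 is not a perfect cube.
  y = -1: RHS = -35 is not a perfect cube.
  y = 2: RHS = 181 is not a perfect cube.
  y = -2: RHS = -203 is not a perfect cube.
  y = 3: RHS = 637 is not a perfect cube.
  y = -3: RHS = -659 is not a perfect cube.
Continuing the search up to |y| = 40 finds no solutions either.
No (x, y) in the scanned range satisfies the equation.

No integer solutions with |y| ≤ 40.


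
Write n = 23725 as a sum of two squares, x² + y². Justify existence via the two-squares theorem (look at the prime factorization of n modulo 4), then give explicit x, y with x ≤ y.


Step 1: Factor n = 23725 = 5^2 · 13 · 73.
Step 2: Check the mod-4 condition on each prime factor: 5 ≡ 1 (mod 4), exponent 2; 13 ≡ 1 (mod 4), exponent 1; 73 ≡ 1 (mod 4), exponent 1.
All primes ≡ 3 (mod 4) appear to even exponent (or don't appear), so by the two-squares theorem n IS expressible as a sum of two squares.
Step 3: Build a representation. Group n = k² · m with k = 5 and m = 13 · 73 = 949 (a product of primes ≡ 1 (mod 4)); a representation of m scales to one of n via (k·x)² + (k·y)² = k²(x² + y²). Each prime p ≡ 1 (mod 4) is itself a sum of two squares; find a² by testing p − a² for a perfect square:
  13: 13 − 1² = 12, 13 − 2² = 9 = 3² ⇒ 13 = 2² + 3².
  73: 73 − 1² = 72, 73 − 2² = 69, 73 − 3² = 64 = 8² ⇒ 73 = 3² + 8².
  Combine using the Brahmagupta–Fibonacci identity (a² + b²)(c² + d²) = (ac − bd)² + (ad + bc)² = (ac + bd)² + (ad − bc)²:
  13 · 73 = 949: from (2² + 3²)(3² + 8²), take (2·3 − 3·8, 2·8 + 3·3) = (6 − 24, 16 + 9) = (-18, 25); dropping signs (only squares matter) gives (18, 25); check 18² + 25² = 324 + 625 = 949 ✓.
  Scale by k = 5: (5·18, 5·25) = (90, 125).
Step 4: Order so x ≤ y and verify: 90² + 125² = 8100 + 15625 = 23725 = n. ✓

n = 23725 = 90² + 125² (one valid representation with x ≤ y).


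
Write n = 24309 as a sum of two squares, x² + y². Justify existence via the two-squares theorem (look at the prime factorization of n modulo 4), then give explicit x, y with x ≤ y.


Step 1: Factor n = 24309 = 3^2 · 37 · 73.
Step 2: Check the mod-4 condition on each prime factor: 3 ≡ 3 (mod 4), exponent 2 (must be even); 37 ≡ 1 (mod 4), exponent 1; 73 ≡ 1 (mod 4), exponent 1.
All primes ≡ 3 (mod 4) appear to even exponent (or don't appear), so by the two-squares theorem n IS expressible as a sum of two squares.
Step 3: Build a representation. Group n = k² · m with k = 3 and m = 37 · 73 = 2701 (a product of primes ≡ 1 (mod 4)); a representation of m scales to one of n via (k·x)² + (k·y)² = k²(x² + y²). Each prime p ≡ 1 (mod 4) is itself a sum of two squares; find a² by testing p − a² for a perfect square:
  37: 37 − 1² = 36 = 6² ⇒ 37 = 1² + 6².
  73: 73 − 1² = 72, 73 − 2² = 69, 73 − 3² = 64 = 8² ⇒ 73 = 3² + 8².
  Combine using the Brahmagupta–Fibonacci identity (a² + b²)(c² + d²) = (ac − bd)² + (ad + bc)² = (ac + bd)² + (ad − bc)²:
  37 · 73 = 2701: from (1² + 6²)(3² + 8²), take (1·3 − 6·8, 1·8 + 6·3) = (3 − 48, 8 + 18) = (-45, 26); dropping signs (only squares matter) gives (45, 26); check 45² + 26² = 2025 + 676 = 2701 ✓.
  Scale by k = 3: (3·45, 3·26) = (135, 78).
Step 4: Order so x ≤ y and verify: 78² + 135² = 6084 + 18225 = 24309 = n. ✓

n = 24309 = 78² + 135² (one valid representation with x ≤ y).


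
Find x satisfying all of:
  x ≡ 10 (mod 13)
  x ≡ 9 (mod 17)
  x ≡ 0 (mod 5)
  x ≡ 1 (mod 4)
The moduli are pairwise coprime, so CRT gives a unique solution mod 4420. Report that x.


Product of moduli M = 13 · 17 · 5 · 4 = 4420.
Merge one congruence at a time:
  Start: x ≡ 10 (mod 13).
  Combine with x ≡ 9 (mod 17); new modulus lcm = 221.
    Write x = 10 + 13·t and substitute into x ≡ 9 (mod 17): 13·t ≡ 9 − 10 = -1 (mod 17).
    Reduce coefficients mod 17: 13·t ≡ 16 (mod 17).
    The inverse of 13 mod 17 is 4 (since 13·4 = 52 = 3·17 + 1), so t ≡ 4·16 = 64 ≡ 13 (mod 17).
    Then x = 10 + 13·13 = 179, valid modulo lcm(13, 17) = 221: x ≡ 179 (mod 221).
  Combine with x ≡ 0 (mod 5); new modulus lcm = 1105.
    Write x = 179 + 221·t and substitute into x ≡ 0 (mod 5): 221·t ≡ 0 − 179 = -179 (mod 5).
    Reduce coefficients mod 5: 1·t ≡ 1 (mod 5).
    So t ≡ 1 (mod 5).
    Then x = 179 + 221·1 = 400, valid modulo lcm(221, 5) = 1105: x ≡ 400 (mod 1105).
  Combine with x ≡ 1 (mod 4); new modulus lcm = 4420.
    Write x = 400 + 1105·t and substitute into x ≡ 1 (mod 4): 1105·t ≡ 1 − 400 = -399 (mod 4).
    Reduce coefficients mod 4: 1·t ≡ 1 (mod 4).
    So t ≡ 1 (mod 4).
    Then x = 400 + 1105·1 = 1505, valid modulo lcm(1105, 4) = 4420: x ≡ 1505 (mod 4420).
Verify against each original: 1505 mod 13 = 10, 1505 mod 17 = 9, 1505 mod 5 = 0, 1505 mod 4 = 1.

x ≡ 1505 (mod 4420).


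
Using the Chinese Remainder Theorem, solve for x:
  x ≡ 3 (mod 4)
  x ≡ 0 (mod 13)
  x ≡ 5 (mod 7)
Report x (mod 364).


Moduli 4, 13, 7 are pairwise coprime; by CRT there is a unique solution modulo M = 4 · 13 · 7 = 364.
Solve pairwise, accumulating the modulus:
  Start with x ≡ 3 (mod 4).
  Combine with x ≡ 0 (mod 13): since gcd(4, 13) = 1, we get a unique residue mod 52.
    Write x = 3 + 4·t and substitute into x ≡ 0 (mod 13): 4·t ≡ 0 − 3 = -3 (mod 13).
    Reduce coefficients mod 13: 4·t ≡ 10 (mod 13).
    The inverse of 4 mod 13 is 10 (since 4·10 = 40 = 3·13 + 1), so t ≡ 10·10 = 100 ≡ 9 (mod 13).
    Then x = 3 + 4·9 = 39, valid modulo lcm(4, 13) = 52: x ≡ 39 (mod 52).
  Combine with x ≡ 5 (mod 7): since gcd(52, 7) = 1, we get a unique residue mod 364.
    Write x = 39 + 52·t and substitute into x ≡ 5 (mod 7): 52·t ≡ 5 − 39 = -34 (mod 7).
    Reduce coefficients mod 7: 3·t ≡ 1 (mod 7).
    The inverse of 3 mod 7 is 5 (since 3·5 = 15 = 2·7 + 1), so t ≡ 5·1 = 5 ≡ 5 (mod 7).
    Then x = 39 + 52·5 = 299, valid modulo lcm(52, 7) = 364: x ≡ 299 (mod 364).
Verify: 299 mod 4 = 3 ✓, 299 mod 13 = 0 ✓, 299 mod 7 = 5 ✓.

x ≡ 299 (mod 364).


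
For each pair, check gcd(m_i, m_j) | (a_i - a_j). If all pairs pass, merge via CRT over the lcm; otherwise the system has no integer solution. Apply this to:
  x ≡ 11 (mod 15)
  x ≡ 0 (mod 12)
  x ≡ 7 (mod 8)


Moduli 15, 12, 8 are not pairwise coprime, so CRT works modulo lcm(m_i) when all pairwise compatibility conditions hold.
Pairwise compatibility: gcd(m_i, m_j) must divide a_i - a_j for every pair.
Merge one congruence at a time:
  Start: x ≡ 11 (mod 15).
  Combine with x ≡ 0 (mod 12): gcd(15, 12) = 3, and 0 - 11 = -11 is NOT divisible by 3.
    ⇒ system is inconsistent (no integer solution).

No solution (the system is inconsistent).


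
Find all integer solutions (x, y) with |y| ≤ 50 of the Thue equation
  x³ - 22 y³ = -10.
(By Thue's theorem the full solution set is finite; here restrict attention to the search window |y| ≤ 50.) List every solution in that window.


The equation is x³ - 22y³ = -10. For fixed y, x³ = 22·y³ − 10, so a solution requires the RHS to be a perfect cube.
Strategy: iterate y from -50 to 50, compute RHS = 22·y³ − 10, and check whether it is a (positive or negative) perfect cube.
Check small values of y:
  y = 0: RHS = -10 is not a perfect cube.
  y = 1: RHS = 12 is not a perfect cube.
  y = -1: RHS = -32 is not a perfect cube.
  y = 2: RHS = 166 is not a perfect cube.
  y = -2: RHS = -186 is not a perfect cube.
  y = 3: RHS = 584 is not a perfect cube.
  y = -3: RHS = -604 is not a perfect cube.
Continuing the search up to |y| = 50 finds no solutions either.
No (x, y) in the scanned range satisfies the equation.

No integer solutions with |y| ≤ 50.


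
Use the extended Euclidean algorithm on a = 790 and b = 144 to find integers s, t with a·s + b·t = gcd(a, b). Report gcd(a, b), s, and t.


Euclidean algorithm on (790, 144) — divide until remainder is 0:
  790 = 5 · 144 + 70
  144 = 2 · 70 + 4
  70 = 17 · 4 + 2
  4 = 2 · 2 + 0
gcd(790, 144) = 2.
Track Bezout coefficients alongside the remainders: start with r₀ = 790 = a·1 + b·0 (s = 1, t = 0) and r₁ = 144 = a·0 + b·1 (s = 0, t = 1); each new remainder r_{k+1} = r_{k-1} − q_k·r_k inherits s_{k+1} = s_{k-1} − q_k·s_k, t_{k+1} = t_{k-1} − q_k·t_k, so r_k = a·s_k + b·t_k at every step:
  q = 5: r = 70, s = 1 − 5·0 = 1, t = 0 − 5·1 = -5  (check: 790·1 + 144·(-5) = 70)
  q = 2: r = 4, s = 0 − 2·1 = -2, t = 1 − 2·(-5) = 11  (check: 790·(-2) + 144·11 = 4)
  q = 17: r = 2, s = 1 − 17·(-2) = 35, t = -5 − 17·11 = -192  (check: 790·35 + 144·(-192) = 2)
The row with r = 2 (the gcd) gives the Bezout coefficients s = 35, t = -192.
Result: 790 · (35) + 144 · (-192) = 2.

gcd(790, 144) = 2; s = 35, t = -192 (check: 790·35 + 144·(-192) = 2).


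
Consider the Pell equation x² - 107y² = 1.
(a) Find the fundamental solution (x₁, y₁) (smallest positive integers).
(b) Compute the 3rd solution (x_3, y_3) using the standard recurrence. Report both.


Step 1: Find the fundamental solution (x₁, y₁) of x² - 107y² = 1.
  Expand √107 as a continued fraction. a₀ = ⌊√107⌋ = 10; iterate m_{k+1} = d_k·a_k − m_k, d_{k+1} = (107 − m_{k+1}²)/d_k, a_{k+1} = ⌊(a₀ + m_{k+1})/d_{k+1}⌋ (starting m₀ = 0, d₀ = 1), with convergents p_k = a_k·p_{k-1} + p_{k-2}, q_k = a_k·q_{k-1} + q_{k-2} (p₋₁ = 1, q₋₁ = 0):
  k = 0: a₀ = 10; p₀/q₀ = 10/1; p₀² − 107·q₀² = 100 − 107 = -7.
  k = 1: m = 10, d = 7, a = ⌊(10 + 10)/7⌋ = 2; p/q = (2·10 + 1)/(2·1 + 0) = 21/2; p² − 107·q² = 441 − 428 = 13.
  k = 2: m = 4, d = 13, a = ⌊(10 + 4)/13⌋ = 1; p/q = (1·21 + 10)/(1·2 + 1) = 31/3; p² − 107·q² = 961 − 963 = -2.
  k = 3: m = 9, d = 2, a = ⌊(10 + 9)/2⌋ = 9; p/q = (9·31 + 21)/(9·3 + 2) = 300/29; p² − 107·q² = 90000 − 89987 = 13.
  k = 4: m = 9, d = 13, a = ⌊(10 + 9)/13⌋ = 1; p/q = (1·300 + 31)/(1·29 + 3) = 331/32; p² − 107·q² = 109561 − 109568 = -7.
  k = 5: m = 4, d = 7, a = ⌊(10 + 4)/7⌋ = 2; p/q = (2·331 + 300)/(2·32 + 29) = 962/93; p² − 107·q² = 925444 − 925443 = 1.
  The first convergent with p² − 107·q² = 1 gives the fundamental solution (x₁, y₁) = (962, 93).
Step 2: Apply the recurrence (x_{n+1}, y_{n+1}) = (x₁x_n + 107y₁y_n, x₁y_n + y₁x_n) repeatedly.
  From (x_1, y_1) = (962, 93): x_2 = 962·962 + 107·93·93 = 1850887; y_2 = 962·93 + 93·962 = 178932.
  From (x_2, y_2) = (1850887, 178932): x_3 = 962·1850887 + 107·93·178932 = 3561105626; y_3 = 962·178932 + 93·1850887 = 344265075.
Step 3: Verify x_3² - 107·y_3² = 12681473279528851876 - 12681473279528851875 = 1 (should be 1). ✓

(x_1, y_1) = (962, 93); (x_3, y_3) = (3561105626, 344265075).


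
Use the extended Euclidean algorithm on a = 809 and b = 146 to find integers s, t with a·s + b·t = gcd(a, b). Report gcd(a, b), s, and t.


Euclidean algorithm on (809, 146) — divide until remainder is 0:
  809 = 5 · 146 + 79
  146 = 1 · 79 + 67
  79 = 1 · 67 + 12
  67 = 5 · 12 + 7
  12 = 1 · 7 + 5
  7 = 1 · 5 + 2
  5 = 2 · 2 + 1
  2 = 2 · 1 + 0
gcd(809, 146) = 1.
Track Bezout coefficients alongside the remainders: start with r₀ = 809 = a·1 + b·0 (s = 1, t = 0) and r₁ = 146 = a·0 + b·1 (s = 0, t = 1); each new remainder r_{k+1} = r_{k-1} − q_k·r_k inherits s_{k+1} = s_{k-1} − q_k·s_k, t_{k+1} = t_{k-1} − q_k·t_k, so r_k = a·s_k + b·t_k at every step:
  q = 5: r = 79, s = 1 − 5·0 = 1, t = 0 − 5·1 = -5  (check: 809·1 + 146·(-5) = 79)
  q = 1: r = 67, s = 0 − 1·1 = -1, t = 1 − 1·(-5) = 6  (check: 809·(-1) + 146·6 = 67)
  q = 1: r = 12, s = 1 − 1·(-1) = 2, t = -5 − 1·6 = -11  (check: 809·2 + 146·(-11) = 12)
  q = 5: r = 7, s = -1 − 5·2 = -11, t = 6 − 5·(-11) = 61  (check: 809·(-11) + 146·61 = 7)
  q = 1: r = 5, s = 2 − 1·(-11) = 13, t = -11 − 1·61 = -72  (check: 809·13 + 146·(-72) = 5)
  q = 1: r = 2, s = -11 − 1·13 = -24, t = 61 − 1·(-72) = 133  (check: 809·(-24) + 146·133 = 2)
  q = 2: r = 1, s = 13 − 2·(-24) = 61, t = -72 − 2·133 = -338  (check: 809·61 + 146·(-338) = 1)
The row with r = 1 (the gcd) gives the Bezout coefficients s = 61, t = -338.
Result: 809 · (61) + 146 · (-338) = 1.

gcd(809, 146) = 1; s = 61, t = -338 (check: 809·61 + 146·(-338) = 1).
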